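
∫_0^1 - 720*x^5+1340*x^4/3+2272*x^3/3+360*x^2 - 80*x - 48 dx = 572/3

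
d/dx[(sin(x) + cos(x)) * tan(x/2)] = sqrt(2)*(sin(x + pi/4)/(2*cos(x/2)^2) + cos(x + pi/4)*tan(x/2))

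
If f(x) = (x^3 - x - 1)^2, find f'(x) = 6*x^5 - 8*x^3 - 6*x^2 + 2*x + 2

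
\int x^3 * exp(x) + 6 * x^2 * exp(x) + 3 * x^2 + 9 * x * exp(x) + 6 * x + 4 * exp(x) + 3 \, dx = (x + 1)^3*(exp(x) + 1) + C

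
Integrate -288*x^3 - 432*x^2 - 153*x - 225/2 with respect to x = -72*x^4 - 144*x^3 - 153*x^2/2 - 225*x/2 + C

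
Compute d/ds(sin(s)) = cos(s)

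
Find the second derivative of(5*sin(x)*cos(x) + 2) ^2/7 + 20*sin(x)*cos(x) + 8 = 100*(1 - cos(2*x))^2/7 - 320*sin(2*x)/7 + 200*cos(2*x)/7 - 150/7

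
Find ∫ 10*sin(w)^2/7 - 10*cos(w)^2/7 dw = -5*sin(2*w)/7 + C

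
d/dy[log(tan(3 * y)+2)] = 3/((tan(3*y) + 2)*cos(3*y)^2)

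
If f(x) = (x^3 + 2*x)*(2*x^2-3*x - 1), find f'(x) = 10*x^4 - 12*x^3 + 9*x^2 - 12*x - 2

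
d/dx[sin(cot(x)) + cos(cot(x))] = -sqrt(2)*cos(pi/4 + 1/tan(x))/sin(x)^2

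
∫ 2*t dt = t^2 + C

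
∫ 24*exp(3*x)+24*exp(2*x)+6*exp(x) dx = (2*exp(x) + 1)^3 + C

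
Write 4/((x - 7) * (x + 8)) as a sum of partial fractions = -4/(15*(x + 8)) + 4/(15*(x - 7))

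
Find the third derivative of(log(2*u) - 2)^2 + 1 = (4*log(u) - 14 + 4*log(2))/u^3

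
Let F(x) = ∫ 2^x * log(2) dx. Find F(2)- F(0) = 3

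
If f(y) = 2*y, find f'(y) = 2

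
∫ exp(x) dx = exp(x) + C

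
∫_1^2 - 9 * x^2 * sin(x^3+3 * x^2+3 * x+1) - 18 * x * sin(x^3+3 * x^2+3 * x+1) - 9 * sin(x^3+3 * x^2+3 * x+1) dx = 3*cos(27) - 3*cos(8)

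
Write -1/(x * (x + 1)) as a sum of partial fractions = 1/(x + 1) - 1/x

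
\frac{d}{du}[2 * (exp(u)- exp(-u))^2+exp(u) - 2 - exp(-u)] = (4*exp(4*u) + exp(3*u) + exp(u) - 4)*exp(-2*u)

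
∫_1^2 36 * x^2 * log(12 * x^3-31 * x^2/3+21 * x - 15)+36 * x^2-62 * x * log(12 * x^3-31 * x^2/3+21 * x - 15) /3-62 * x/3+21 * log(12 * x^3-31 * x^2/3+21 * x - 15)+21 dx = -23*log(23/3)/3 + 245*log(245/3)/3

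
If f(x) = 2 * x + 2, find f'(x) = 2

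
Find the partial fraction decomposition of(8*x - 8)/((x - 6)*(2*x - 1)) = 8/(11*(2*x - 1)) + 40/(11*(x - 6))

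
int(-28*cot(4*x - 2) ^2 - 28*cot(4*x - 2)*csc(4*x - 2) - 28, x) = 7/tan(4*x - 2) + 7/sin(4*x - 2) + C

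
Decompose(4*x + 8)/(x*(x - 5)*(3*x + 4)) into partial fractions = 6/(19*(3*x + 4)) + 28/(95*(x - 5)) - 2/(5*x)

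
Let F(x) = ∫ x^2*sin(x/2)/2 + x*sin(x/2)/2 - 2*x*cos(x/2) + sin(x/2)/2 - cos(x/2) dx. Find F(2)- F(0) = 1 - 7*cos(1)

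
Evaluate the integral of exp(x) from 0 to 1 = -1 + E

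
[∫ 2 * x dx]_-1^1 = 0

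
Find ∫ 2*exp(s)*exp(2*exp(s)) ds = exp(2*exp(s)) + C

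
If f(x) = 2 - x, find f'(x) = -1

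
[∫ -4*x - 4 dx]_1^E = -2*E*(2 + E) + 6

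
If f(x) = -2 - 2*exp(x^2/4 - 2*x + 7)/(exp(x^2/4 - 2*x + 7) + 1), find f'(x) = (-x*exp(x^2/4 - 2*x + 7) + 4*exp(x^2/4 - 2*x + 7))/(1 + 2*exp(7)*exp(-2*x)*exp(x^2/4) + exp(14)*exp(-4*x)*exp(x^2/2))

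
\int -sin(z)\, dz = cos(z) + C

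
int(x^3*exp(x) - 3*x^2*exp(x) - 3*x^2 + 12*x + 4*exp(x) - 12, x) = (x - 2)^3*(exp(x) - 1) + C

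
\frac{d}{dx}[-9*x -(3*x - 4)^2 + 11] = 15 - 18*x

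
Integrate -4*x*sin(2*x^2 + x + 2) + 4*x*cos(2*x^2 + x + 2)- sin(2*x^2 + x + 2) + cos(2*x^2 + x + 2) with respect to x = sin(2*x^2 + x + 2) + cos(2*x^2 + x + 2) + C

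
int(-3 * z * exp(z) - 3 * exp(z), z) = -3*z*exp(z) + C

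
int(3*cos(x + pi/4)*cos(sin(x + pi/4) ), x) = 3*sin(sin(x + pi/4)) + C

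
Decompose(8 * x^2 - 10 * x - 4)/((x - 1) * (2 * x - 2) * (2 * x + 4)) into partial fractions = 4/(3*(x + 2)) + 2/(3*(x - 1)) - 1/(2*(x - 1)^2)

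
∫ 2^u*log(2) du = 2^u + C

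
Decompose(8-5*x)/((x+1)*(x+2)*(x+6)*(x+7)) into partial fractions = -43/(30*(x + 7)) + 19/(10*(x + 6)) - 9/(10*(x + 2)) + 13/(30*(x + 1))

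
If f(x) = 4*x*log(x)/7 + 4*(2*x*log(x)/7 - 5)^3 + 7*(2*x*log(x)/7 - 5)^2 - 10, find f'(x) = 96*x^2*log(x)^3/343 + 96*x^2*log(x)^2/343 - 424*x*log(x)^2/49 - 424*x*log(x)/49 + 464*log(x)/7 + 464/7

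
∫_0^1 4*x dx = 2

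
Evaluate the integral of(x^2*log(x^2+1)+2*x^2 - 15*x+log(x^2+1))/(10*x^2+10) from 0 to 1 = -13*log(2)/20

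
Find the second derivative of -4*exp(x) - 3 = -4*exp(x)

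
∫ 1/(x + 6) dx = log(x + 6) + C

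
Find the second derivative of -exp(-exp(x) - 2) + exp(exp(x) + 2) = (-exp(2*x) + exp(x) + exp(x + 2*exp(x) + 4) + exp(2*x + 2*exp(x) + 4))*exp(-exp(x) - 2)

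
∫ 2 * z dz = z^2 + C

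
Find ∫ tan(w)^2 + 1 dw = tan(w) + C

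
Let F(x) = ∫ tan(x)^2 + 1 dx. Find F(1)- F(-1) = 2*tan(1)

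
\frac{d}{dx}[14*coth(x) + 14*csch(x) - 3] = -14*(cosh(x) + 1)/sinh(x)^2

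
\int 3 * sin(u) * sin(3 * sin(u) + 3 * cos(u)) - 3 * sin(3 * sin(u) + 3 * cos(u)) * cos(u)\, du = cos(3*sqrt(2)*sin(u + pi/4)) + C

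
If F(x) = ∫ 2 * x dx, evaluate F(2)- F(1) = 3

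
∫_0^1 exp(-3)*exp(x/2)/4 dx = -exp(-3)/2 + exp(-5/2)/2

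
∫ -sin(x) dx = cos(x) + C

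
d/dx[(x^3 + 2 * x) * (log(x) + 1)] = 3*x^2*log(x) + 4*x^2 + 2*log(x) + 4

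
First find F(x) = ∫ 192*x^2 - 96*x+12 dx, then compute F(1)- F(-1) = 152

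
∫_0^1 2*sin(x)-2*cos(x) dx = -2*sin(1) - 2*cos(1) + 2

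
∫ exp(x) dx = exp(x) + C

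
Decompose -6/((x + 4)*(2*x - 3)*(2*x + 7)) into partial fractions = 6/(5*(2*x + 7)) - 6/(55*(2*x - 3)) - 6/(11*(x + 4))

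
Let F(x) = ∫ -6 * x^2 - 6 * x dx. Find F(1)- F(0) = -5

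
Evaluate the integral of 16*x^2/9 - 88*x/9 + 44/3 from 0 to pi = 2*(-2 + 2*pi/3)^3 + (-2 + 2*pi/3)^2 + 4*pi/3 + 12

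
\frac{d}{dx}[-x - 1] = -1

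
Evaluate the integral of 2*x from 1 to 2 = 3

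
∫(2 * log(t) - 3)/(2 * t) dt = (log(t) - 3)*log(t)/2 + C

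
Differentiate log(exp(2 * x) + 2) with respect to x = 2*exp(2*x)/(exp(2*x) + 2)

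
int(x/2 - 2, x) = x^2/4 - 2*x + C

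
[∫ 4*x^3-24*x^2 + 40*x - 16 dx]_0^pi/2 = -4 + (-2 + (-2 + pi/2)^2)^2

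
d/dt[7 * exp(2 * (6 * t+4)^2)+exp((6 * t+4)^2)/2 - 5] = 36*t*exp(36*t^2 + 48*t + 16) + 1008*t*exp(72*t^2 + 96*t + 32) + 24*exp(36*t^2 + 48*t + 16) + 672*exp(72*t^2 + 96*t + 32)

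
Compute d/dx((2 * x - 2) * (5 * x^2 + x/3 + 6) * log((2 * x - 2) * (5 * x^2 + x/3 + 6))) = 30*x^2*log(5*x^3 - 14*x^2/3 + 17*x/3 - 6) + 30*x^2*log(2) + 30*x^2 - 56*x*log(5*x^3 - 14*x^2/3 + 17*x/3 - 6)/3 - 56*x/3 - 56*x*log(2)/3 + 34*log(5*x^3 - 14*x^2/3 + 17*x/3 - 6)/3 + 34*log(2)/3 + 34/3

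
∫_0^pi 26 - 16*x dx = (-4 + 2*pi)*(5 - 4*pi) + 20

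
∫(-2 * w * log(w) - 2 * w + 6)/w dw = 2*(3 - w)*log(w) + C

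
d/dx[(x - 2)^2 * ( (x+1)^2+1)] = 4*x^3 - 6*x^2 - 4*x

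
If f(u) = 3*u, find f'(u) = 3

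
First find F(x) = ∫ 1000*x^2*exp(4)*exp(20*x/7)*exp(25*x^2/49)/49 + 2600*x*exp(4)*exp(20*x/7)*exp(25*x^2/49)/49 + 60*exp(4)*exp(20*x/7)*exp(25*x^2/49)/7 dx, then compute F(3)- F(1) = -16*exp(361/49) + 56*exp(841/49)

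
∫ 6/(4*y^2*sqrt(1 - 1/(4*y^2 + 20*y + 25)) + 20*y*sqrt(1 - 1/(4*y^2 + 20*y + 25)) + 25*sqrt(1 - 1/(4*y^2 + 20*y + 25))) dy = 3*asec(2*y + 5) + C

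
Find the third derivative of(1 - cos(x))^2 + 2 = 2*(4*cos(x) - 1)*sin(x)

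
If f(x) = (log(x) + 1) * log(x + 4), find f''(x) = (-x^2*log(x) - x^2*log(x + 4) + x^2 - 8*x*log(x + 4) + 8*x - 16*log(x + 4))/(x^4 + 8*x^3 + 16*x^2)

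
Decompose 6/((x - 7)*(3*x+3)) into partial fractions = -1/(4*(x + 1)) + 1/(4*(x - 7))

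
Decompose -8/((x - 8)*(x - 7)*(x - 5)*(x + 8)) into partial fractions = 1/(390*(x + 8)) - 4/(39*(x - 5)) + 4/(15*(x - 7)) - 1/(6*(x - 8))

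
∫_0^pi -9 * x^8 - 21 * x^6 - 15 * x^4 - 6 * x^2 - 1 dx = -(pi + pi^3)^3 - pi^3 - pi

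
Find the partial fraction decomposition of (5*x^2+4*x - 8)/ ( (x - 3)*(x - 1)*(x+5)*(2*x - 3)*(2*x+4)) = -74/(273*(2*x - 3)) + 97/(3744*(x + 5)) - 2/(315*(x + 2)) + 1/(72*(x - 1)) + 49/(480*(x - 3))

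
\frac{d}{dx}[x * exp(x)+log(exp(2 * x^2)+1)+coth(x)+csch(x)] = (x*exp(x)*exp(2*x^2) + x*exp(x) + 4*x*exp(2*x^2) + exp(x)*exp(2*x^2) + exp(x) - exp(2*x^2)*cosh(x)/sinh(x)^2 - exp(2*x^2)/sinh(x)^2 - cosh(x)/sinh(x)^2 - 1/sinh(x)^2)/(exp(2*x^2) + 1)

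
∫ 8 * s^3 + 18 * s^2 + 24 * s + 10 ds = 2*s^4 + 6*s^3 + 12*s^2 + 10*s + C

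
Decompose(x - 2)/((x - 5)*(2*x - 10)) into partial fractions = 1/(2*(x - 5)) + 3/(2*(x - 5)^2)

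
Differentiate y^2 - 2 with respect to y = 2*y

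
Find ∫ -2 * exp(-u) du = 2*exp(-u) + C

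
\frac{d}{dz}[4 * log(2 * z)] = 4/z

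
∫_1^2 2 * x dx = 3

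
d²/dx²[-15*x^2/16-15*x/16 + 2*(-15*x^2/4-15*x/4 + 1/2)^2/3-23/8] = 225*x^2/2 + 225*x/2 + 95/8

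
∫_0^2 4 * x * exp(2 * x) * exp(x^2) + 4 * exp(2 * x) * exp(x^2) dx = -2 + 2*exp(8)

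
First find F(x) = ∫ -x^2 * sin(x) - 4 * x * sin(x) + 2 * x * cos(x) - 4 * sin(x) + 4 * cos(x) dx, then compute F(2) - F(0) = 16*cos(2) - 4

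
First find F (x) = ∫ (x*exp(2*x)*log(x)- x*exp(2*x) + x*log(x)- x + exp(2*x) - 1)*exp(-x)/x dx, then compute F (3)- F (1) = -exp(-1) + (-1 + log(3))*(-exp(-3) + exp(3)) + E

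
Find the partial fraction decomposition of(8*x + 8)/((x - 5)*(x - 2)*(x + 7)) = -4/(9*(x + 7)) - 8/(9*(x - 2)) + 4/(3*(x - 5))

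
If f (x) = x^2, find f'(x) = 2*x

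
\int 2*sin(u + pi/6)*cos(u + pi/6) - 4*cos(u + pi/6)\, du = (sin(u + pi/6) - 2)^2 + C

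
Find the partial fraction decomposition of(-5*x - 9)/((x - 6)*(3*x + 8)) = -1/(2*(3*x + 8)) - 3/(2*(x - 6))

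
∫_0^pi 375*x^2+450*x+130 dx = -27 - 5*pi + (3 + 5*pi)^3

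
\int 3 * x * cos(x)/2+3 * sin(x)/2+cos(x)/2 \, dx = (3*x + 1)*sin(x)/2 + C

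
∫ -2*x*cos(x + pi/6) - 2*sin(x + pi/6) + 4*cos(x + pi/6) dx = (4 - 2*x)*sin(x + pi/6) + C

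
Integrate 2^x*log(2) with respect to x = 2^x + C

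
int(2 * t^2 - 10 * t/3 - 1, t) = 2*t^3/3 - 5*t^2/3 - t + C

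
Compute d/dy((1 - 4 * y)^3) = -192*y^2 + 96*y - 12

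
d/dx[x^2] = 2*x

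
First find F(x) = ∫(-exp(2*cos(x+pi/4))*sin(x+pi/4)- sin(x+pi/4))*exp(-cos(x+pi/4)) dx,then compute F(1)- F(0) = -exp(sqrt(2)/2) - exp(-cos(pi/4 + 1)) + exp(-sqrt(2)/2) + exp(cos(pi/4 + 1))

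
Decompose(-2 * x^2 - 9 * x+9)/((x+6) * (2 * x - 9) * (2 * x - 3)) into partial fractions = 1/(5*(2*x - 3)) - 8/(7*(2*x - 9)) - 1/(35*(x + 6))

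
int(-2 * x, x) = -x^2 + C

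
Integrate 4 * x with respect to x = 2*x^2 + C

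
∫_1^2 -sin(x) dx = -cos(1) + cos(2)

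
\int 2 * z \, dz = z^2 + C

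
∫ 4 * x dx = 2*x^2 + C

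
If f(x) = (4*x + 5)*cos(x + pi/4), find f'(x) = -4*x*sin(x + pi/4) - 5*sin(x + pi/4) + 4*cos(x + pi/4)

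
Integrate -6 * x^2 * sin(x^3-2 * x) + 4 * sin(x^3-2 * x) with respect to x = 2*cos(x*(x^2 - 2)) + C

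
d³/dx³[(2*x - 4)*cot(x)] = -12*x*cot(x)^4 - 16*x*cot(x)^2 - 4*x + 24*cot(x)^4 + 12*cot(x)^3 + 32*cot(x)^2 + 12*cot(x) + 8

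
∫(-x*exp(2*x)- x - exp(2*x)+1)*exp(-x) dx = -x*exp(x) + x*exp(-x) + C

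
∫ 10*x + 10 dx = 5*x^2 + 10*x + C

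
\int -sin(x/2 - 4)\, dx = 2*cos(x/2 - 4) + C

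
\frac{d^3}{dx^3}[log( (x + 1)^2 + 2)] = (4*x^3 + 12*x^2 - 12*x - 20)/(x^6 + 6*x^5 + 21*x^4 + 44*x^3 + 63*x^2 + 54*x + 27)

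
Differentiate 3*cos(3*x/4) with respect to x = -9*sin(3*x/4)/4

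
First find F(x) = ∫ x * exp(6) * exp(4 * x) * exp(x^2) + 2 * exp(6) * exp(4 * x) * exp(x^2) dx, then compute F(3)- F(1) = -exp(11)/2 + exp(27)/2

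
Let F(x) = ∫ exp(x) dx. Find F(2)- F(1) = -E + exp(2)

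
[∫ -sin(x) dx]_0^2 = -1 + cos(2)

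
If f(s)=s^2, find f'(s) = 2*s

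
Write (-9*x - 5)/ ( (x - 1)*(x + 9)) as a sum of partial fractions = -38/(5*(x + 9)) - 7/(5*(x - 1))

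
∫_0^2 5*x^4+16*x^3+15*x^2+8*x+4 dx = 160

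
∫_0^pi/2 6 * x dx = 3*pi^2/4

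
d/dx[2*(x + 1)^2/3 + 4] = 4*x/3 + 4/3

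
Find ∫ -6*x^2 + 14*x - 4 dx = -2*x^3 + 7*x^2 - 4*x + C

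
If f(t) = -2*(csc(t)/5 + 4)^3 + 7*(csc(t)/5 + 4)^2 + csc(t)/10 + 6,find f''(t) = (1975 + 680/sin(t) - 3914/sin(t)^2 - 1020/sin(t)^3 - 48/sin(t)^4)/(250*sin(t))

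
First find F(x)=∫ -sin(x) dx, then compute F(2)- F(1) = -cos(1) + cos(2)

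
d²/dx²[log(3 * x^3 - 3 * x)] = (-3*x^4 - 1)/(x^6 - 2*x^4 + x^2)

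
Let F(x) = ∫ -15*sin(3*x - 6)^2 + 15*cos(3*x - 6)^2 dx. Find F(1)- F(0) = 5*sin(12)/2 - 5*sin(6)/2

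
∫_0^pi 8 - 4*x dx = 8 - 2*(-2 + pi)^2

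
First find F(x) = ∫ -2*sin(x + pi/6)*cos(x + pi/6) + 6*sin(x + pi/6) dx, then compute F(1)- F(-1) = -sqrt(3)*sin(2)/2 + 6*sin(1)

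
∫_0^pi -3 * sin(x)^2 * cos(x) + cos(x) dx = 0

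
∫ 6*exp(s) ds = 6*exp(s) + C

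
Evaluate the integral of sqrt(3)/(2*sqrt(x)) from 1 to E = -sqrt(3) + sqrt(3)*exp(1/2)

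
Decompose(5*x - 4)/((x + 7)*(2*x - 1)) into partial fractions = -1/(5*(2*x - 1)) + 13/(5*(x + 7))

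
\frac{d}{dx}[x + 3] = 1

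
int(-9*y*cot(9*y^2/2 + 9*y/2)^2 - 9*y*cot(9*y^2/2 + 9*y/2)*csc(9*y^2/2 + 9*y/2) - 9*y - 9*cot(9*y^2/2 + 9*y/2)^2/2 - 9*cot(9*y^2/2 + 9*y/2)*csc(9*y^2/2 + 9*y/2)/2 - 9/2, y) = cot(9*y*(y + 1)/2) + csc(9*y*(y + 1)/2) + C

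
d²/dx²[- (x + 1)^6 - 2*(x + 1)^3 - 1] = -30*x^4 - 120*x^3 - 180*x^2 - 132*x - 42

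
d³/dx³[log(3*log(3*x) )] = (2*log(x)^2 + 3*log(x) + 4*log(3)*log(x) + 2 + 2*log(3)^2 + 3*log(3))/(x^3*log(x)^3 + 3*x^3*log(3)*log(x)^2 + 3*x^3*log(3)^2*log(x) + x^3*log(3)^3)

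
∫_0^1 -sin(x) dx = -1 + cos(1)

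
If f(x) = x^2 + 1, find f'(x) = 2*x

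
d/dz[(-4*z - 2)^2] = 32*z + 16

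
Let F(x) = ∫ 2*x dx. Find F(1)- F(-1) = 0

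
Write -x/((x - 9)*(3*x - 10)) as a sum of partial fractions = 10/(17*(3*x - 10)) - 9/(17*(x - 9))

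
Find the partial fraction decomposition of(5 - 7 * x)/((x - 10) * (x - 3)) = 16/(7*(x - 3)) - 65/(7*(x - 10))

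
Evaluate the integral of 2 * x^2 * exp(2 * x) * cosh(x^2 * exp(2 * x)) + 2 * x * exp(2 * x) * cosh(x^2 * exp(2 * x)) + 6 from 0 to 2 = 12 + sinh(4*exp(4))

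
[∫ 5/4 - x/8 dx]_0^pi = -(-1 + pi/4)^2 + 1 + 3*pi/4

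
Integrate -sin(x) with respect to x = cos(x) + C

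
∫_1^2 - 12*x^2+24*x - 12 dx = -4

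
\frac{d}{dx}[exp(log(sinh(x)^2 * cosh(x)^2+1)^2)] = exp(log((cosh(2*x) - 1)^2/4 + cosh(2*x)/2 + 1/2)^2)*log((cosh(2*x) - 1)^2/4 + cosh(2*x)/2 + 1/2)*sinh(4*x)/(cosh(4*x)/8 + 7/8)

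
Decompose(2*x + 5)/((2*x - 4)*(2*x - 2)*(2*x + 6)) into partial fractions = -1/(160*(x + 3)) - 7/(32*(x - 1)) + 9/(40*(x - 2))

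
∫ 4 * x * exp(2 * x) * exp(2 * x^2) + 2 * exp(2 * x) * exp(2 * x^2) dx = exp(2*x*(x + 1)) + C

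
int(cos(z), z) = sin(z) + C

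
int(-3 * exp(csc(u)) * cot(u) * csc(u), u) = 3*exp(csc(u)) + C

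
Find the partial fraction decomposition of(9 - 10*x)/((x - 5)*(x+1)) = -19/(6*(x + 1)) - 41/(6*(x - 5))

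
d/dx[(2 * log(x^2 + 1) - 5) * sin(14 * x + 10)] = (28*x^2*log(x^2 + 1)*cos(14*x + 10) - 70*x^2*cos(14*x + 10) + 4*x*sin(14*x + 10) + 28*log(x^2 + 1)*cos(14*x + 10) - 70*cos(14*x + 10))/(x^2 + 1)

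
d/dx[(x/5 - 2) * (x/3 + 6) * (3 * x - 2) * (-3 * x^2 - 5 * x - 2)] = -3*x^4 - 108*x^3/5 + 1552*x^2/5 + 1104*x/5 - 688/15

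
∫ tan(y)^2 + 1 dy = tan(y) + C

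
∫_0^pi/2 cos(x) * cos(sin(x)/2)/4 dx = sin(1/2)/2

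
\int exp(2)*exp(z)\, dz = exp(z + 2) + C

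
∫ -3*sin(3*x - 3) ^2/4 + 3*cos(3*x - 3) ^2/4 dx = sin(6*x - 6)/8 + C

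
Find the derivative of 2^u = 2^u*log(2)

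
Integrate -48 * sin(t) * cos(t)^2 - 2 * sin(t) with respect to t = 16*cos(t)^3 + 2*cos(t) + C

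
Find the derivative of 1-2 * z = -2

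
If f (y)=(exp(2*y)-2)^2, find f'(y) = 4*exp(4*y) - 8*exp(2*y)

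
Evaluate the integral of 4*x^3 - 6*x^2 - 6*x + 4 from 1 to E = -4 + (-2 + E)^2*(1 + E)^2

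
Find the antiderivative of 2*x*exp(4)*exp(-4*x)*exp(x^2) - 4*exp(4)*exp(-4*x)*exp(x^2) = exp((x - 2)^2) + C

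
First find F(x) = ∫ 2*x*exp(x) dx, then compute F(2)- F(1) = 2*exp(2)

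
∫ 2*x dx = x^2 + C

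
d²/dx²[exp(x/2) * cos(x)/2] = -(4*sin(x) + 3*cos(x))*exp(x/2)/8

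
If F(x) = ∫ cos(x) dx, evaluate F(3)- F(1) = -sin(1) + sin(3)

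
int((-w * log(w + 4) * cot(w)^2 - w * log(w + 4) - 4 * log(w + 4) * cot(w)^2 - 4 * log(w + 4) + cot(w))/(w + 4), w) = log(w + 4)*cot(w) + C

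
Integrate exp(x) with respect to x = exp(x) + C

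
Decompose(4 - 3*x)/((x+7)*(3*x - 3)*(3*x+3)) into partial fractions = 25/(432*(x + 7)) - 7/(108*(x + 1)) + 1/(144*(x - 1))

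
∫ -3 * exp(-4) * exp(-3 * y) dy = exp(-3*y - 4) + C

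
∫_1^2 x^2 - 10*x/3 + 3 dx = 1/3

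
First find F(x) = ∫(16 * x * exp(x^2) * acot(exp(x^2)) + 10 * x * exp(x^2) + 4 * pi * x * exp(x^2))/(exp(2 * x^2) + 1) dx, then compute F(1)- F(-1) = 0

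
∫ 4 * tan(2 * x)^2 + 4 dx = 2*tan(2*x) + C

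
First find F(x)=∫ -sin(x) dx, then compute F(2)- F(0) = -1 + cos(2)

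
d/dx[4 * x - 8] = 4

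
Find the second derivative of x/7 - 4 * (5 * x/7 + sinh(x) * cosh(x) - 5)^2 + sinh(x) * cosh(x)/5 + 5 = -80*x*sinh(2*x)/7 - 16*(cosh(2*x) - 1)^2 + 402*sinh(2*x)/5 - 304*cosh(2*x)/7 + 976/49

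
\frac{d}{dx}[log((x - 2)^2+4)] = (2*x - 4)/(x^2 - 4*x + 8)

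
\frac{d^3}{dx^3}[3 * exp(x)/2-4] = 3*exp(x)/2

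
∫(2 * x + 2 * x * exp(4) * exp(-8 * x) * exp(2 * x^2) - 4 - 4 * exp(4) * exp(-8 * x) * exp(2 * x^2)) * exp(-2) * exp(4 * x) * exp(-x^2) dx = 2*sinh(x^2 - 4*x + 2) + C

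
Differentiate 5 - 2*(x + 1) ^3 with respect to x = -6*x^2 - 12*x - 6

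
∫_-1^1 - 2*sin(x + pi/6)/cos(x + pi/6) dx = 2*log(cos(pi/6 + 1)) - 2*log(sin(1 + pi/3))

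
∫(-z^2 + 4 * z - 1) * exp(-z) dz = (z^2 - 2*z - 1)*exp(-z) + C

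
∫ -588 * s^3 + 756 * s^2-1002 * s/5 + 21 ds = -147*s^4 + 252*s^3 - 501*s^2/5 + 21*s + C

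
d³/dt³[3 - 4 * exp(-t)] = 4*exp(-t)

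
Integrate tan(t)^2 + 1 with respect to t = tan(t) + C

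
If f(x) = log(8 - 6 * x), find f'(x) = 3/(3*x - 4)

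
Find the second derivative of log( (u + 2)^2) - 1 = -2/(u^2 + 4*u + 4)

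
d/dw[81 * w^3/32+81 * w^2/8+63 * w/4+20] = 243*w^2/32 + 81*w/4 + 63/4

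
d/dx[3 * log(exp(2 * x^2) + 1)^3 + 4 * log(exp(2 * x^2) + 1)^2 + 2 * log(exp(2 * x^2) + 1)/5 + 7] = (180*x*exp(2*x^2)*log(exp(2*x^2) + 1)^2 + 160*x*exp(2*x^2)*log(exp(2*x^2) + 1) + 8*x*exp(2*x^2))/(5*exp(2*x^2) + 5)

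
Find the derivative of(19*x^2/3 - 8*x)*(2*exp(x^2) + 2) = 76*x^3*exp(x^2)/3 - 32*x^2*exp(x^2) + 76*x*exp(x^2)/3 + 76*x/3 - 16*exp(x^2) - 16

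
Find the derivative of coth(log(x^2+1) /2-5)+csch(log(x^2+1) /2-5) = -2*x*(cosh(log(x^2 + 1)/2 - 5) + 1)/((x^2 + 1)*(cosh(log(x^2 + 1) - 10) - 1))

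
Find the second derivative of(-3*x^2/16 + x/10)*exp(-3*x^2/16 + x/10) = -27*x^4*exp(-3*x^2/16 + x/10)/1024 + 9*x^3*exp(-3*x^2/16 + x/10)/320 + 219*x^2*exp(-3*x^2/16 + x/10)/640 - 373*x*exp(-3*x^2/16 + x/10)/2000 - 71*exp(-3*x^2/16 + x/10)/200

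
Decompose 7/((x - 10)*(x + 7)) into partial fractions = -7/(17*(x + 7)) + 7/(17*(x - 10))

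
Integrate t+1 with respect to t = t^2/2 + t + C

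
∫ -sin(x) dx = cos(x) + C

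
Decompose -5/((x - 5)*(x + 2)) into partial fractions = 5/(7*(x + 2)) - 5/(7*(x - 5))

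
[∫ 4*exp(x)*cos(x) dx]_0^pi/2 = -2 + 2*exp(pi/2)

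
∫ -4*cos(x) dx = -4*sin(x) + C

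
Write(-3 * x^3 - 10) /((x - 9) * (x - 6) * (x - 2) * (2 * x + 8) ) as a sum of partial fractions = -7/(60*(x + 4)) - 17/(168*(x - 2)) + 329/(120*(x - 6)) - 169/(42*(x - 9))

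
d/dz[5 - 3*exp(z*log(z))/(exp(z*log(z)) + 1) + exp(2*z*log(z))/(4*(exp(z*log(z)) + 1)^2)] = (-5*exp(2*z*log(z))*log(z) - 5*exp(2*z*log(z)) - 6*exp(z*log(z))*log(z) - 6*exp(z*log(z)))/(2*exp(3*z*log(z)) + 6*exp(2*z*log(z)) + 6*exp(z*log(z)) + 2)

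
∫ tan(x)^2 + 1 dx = tan(x) + C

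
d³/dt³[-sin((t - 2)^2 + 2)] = 8*t^3*cos(t^2 - 4*t + 6) - 48*t^2*cos(t^2 - 4*t + 6) + 12*t*sin(t^2 - 4*t + 6) + 96*t*cos(t^2 - 4*t + 6) - 24*sin(t^2 - 4*t + 6) - 64*cos(t^2 - 4*t + 6)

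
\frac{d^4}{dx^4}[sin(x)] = sin(x)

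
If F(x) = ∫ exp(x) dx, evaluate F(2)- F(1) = -E + exp(2)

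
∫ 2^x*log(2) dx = 2^x + C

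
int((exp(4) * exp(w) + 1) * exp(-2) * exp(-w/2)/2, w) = 2*sinh(w/2 + 2) + C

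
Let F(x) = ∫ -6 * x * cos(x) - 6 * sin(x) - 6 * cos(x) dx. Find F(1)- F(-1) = -12*sin(1)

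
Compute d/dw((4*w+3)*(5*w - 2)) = 40*w + 7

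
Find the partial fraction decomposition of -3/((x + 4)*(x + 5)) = 3/(x + 5) - 3/(x + 4)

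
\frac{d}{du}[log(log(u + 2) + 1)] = 1/(u*log(u + 2) + u + 2*log(u + 2) + 2)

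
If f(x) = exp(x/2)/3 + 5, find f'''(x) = exp(x/2)/24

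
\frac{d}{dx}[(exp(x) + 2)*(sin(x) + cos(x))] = 2*exp(x)*cos(x) - 2*sin(x) + 2*cos(x)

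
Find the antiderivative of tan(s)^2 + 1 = tan(s) + C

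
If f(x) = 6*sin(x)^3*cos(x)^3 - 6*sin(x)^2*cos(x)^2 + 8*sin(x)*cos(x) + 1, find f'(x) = -9*(1 - cos(2*x))^2*cos(2*x)/2 - 3*sin(4*x) + 17*cos(2*x) - 9*cos(4*x)/2 - 9/2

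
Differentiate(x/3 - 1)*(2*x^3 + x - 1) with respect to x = 8*x^3/3 - 6*x^2 + 2*x/3 - 4/3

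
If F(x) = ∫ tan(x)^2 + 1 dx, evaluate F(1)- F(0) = tan(1)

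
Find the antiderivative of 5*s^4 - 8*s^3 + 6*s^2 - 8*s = s^5 - 2*s^4 + 2*s^3 - 4*s^2 + C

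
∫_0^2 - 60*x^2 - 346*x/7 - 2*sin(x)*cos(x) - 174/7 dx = -2167/7 + cos(2)^2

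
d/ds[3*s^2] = 6*s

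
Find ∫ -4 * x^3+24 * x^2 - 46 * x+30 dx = -x^4 + 8*x^3 - 23*x^2 + 30*x + C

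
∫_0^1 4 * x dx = 2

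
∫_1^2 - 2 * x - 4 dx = -7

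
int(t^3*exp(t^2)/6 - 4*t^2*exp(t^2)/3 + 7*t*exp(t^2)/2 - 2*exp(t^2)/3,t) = (t^2 - 8*t + 20)*exp(t^2)/12 + C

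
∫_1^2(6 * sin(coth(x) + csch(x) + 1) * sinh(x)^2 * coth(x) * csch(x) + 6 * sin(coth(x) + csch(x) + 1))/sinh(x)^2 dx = 6*cos(csch(2) + 1 + coth(2)) - 6*cos(csch(1) + 1 + coth(1))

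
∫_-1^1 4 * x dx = 0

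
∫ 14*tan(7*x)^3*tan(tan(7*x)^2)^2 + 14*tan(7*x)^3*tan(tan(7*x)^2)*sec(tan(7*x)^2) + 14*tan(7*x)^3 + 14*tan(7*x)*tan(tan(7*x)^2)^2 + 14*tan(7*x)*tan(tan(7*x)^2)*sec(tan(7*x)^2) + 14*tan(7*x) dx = tan(tan(7*x)^2) + sec(tan(7*x)^2) + C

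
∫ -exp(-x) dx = exp(-x) + C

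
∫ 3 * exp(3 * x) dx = exp(3*x) + C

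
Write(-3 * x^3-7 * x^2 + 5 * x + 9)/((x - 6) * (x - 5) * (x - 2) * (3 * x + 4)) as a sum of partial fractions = 81/(4180*(3*x + 4)) - 11/(40*(x - 2)) + 172/(19*(x - 5)) - 861/(88*(x - 6))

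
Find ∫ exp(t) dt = exp(t) + C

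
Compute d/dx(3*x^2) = 6*x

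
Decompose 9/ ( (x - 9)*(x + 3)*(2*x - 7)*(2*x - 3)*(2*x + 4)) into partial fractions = 1/(105*(2*x - 3)) - 9/(1573*(2*x - 7)) + 1/(312*(x + 3)) - 9/(1694*(x + 2)) + 1/(4840*(x - 9))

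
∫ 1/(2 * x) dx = log(x)/2 + C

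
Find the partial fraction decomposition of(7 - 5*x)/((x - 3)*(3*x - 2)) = -11/(7*(3*x - 2)) - 8/(7*(x - 3))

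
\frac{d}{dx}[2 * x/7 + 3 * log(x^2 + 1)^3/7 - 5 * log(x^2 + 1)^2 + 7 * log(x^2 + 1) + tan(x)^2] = 2*(7*x^2*sin(x)/cos(x)^3 + x^2 + 9*x*log(x^2 + 1)^2 - 70*x*log(x^2 + 1) + 49*x + 7*sin(x)/cos(x)^3 + 1)/(7*x^2 + 7)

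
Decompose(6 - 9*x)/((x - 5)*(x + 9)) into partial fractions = -87/(14*(x + 9)) - 39/(14*(x - 5))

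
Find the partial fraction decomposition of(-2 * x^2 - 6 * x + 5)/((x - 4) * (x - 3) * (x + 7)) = -51/(110*(x + 7)) + 31/(10*(x - 3)) - 51/(11*(x - 4))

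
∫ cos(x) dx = sin(x) + C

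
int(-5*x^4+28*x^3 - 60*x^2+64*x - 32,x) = -x^5 + 7*x^4 - 20*x^3 + 32*x^2 - 32*x + C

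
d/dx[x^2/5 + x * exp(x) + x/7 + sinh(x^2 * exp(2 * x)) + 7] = 2*x^2*exp(2*x)*cosh(x^2*exp(2*x)) + 2*x*exp(2*x)*cosh(x^2*exp(2*x)) + x*exp(x) + 2*x/5 + exp(x) + 1/7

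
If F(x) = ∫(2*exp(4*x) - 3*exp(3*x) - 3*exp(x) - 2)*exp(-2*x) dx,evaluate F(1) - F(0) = -3*E + 3*exp(-1) + (E - exp(-1))^2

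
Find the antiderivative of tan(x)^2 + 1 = tan(x) + C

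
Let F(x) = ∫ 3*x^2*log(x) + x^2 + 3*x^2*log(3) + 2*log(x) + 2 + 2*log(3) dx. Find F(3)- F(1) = 63*log(3)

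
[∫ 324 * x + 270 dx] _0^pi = -128 - 18*pi + 2*(-9*pi - 8)^2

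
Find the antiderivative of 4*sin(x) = -4*cos(x) + C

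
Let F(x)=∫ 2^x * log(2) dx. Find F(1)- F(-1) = 3/2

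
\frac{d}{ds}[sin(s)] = cos(s)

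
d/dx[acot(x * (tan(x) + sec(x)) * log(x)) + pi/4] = -(x*log(x) + log(x)*cos(x) + cos(x))/(x^2*log(x)^2*sin(x) + x^2*log(x)^2 - sin(x) + 1)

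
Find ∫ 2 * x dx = x^2 + C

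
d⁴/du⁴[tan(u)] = 24*tan(u)^5 + 40*tan(u)^3 + 16*tan(u)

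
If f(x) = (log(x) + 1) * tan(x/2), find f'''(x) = (3*x^3*log(x)*tan(x/2)^4 + 4*x^3*log(x)*tan(x/2)^2 + x^3*log(x) + 3*x^3*tan(x/2)^4 + 4*x^3*tan(x/2)^2 + x^3 + 6*x^2*tan(x/2)^3 + 6*x^2*tan(x/2) - 6*x*tan(x/2)^2 - 6*x + 8*tan(x/2))/(4*x^3)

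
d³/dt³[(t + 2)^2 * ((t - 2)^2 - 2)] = 24*t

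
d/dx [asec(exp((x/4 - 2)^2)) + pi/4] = (x - 8)*exp(-x^2/16 + x - 4)/(8*sqrt(-exp(-8)*exp(2*x)*exp(-x^2/8) + 1))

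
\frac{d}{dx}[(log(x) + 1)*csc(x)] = (-x*log(x)*cot(x)*csc(x) - x*cot(x)*csc(x) + csc(x))/x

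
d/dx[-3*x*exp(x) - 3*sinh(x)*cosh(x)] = -3*x*exp(x) - 3*exp(x) - 3*cosh(2*x)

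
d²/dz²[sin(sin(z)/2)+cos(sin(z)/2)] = -sqrt(2)*(2*sin(z)*cos(sin(z)/2 + pi/4) + sin(sin(z)/2 + pi/4)*cos(z)^2)/4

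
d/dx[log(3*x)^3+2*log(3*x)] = (3*log(x)^2 + 6*log(3)*log(x) + 2 + 3*log(3)^2)/x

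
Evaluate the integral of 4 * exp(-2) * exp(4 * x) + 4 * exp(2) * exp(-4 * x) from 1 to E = -exp(2) - exp(2 - 4*E) + exp(-2) + exp(-2 + 4*E)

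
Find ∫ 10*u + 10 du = 5*u^2 + 10*u + C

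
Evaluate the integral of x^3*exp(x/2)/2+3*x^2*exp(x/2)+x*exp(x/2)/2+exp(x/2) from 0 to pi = (pi + pi^3)*exp(pi/2)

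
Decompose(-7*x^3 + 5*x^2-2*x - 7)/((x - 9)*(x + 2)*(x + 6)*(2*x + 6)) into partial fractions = -1697/(360*(x + 6)) + 233/(72*(x + 3)) - 73/(88*(x + 2)) - 4723/(3960*(x - 9))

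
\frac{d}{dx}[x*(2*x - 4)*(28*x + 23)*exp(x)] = 56*x^3*exp(x) + 102*x^2*exp(x) - 224*x*exp(x) - 92*exp(x)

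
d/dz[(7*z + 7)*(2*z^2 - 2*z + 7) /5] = 42*z^2/5 + 7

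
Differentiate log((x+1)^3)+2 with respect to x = 3/(x + 1)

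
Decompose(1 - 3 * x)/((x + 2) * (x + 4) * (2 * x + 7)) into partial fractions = -46/(3*(2*x + 7)) + 13/(2*(x + 4)) + 7/(6*(x + 2))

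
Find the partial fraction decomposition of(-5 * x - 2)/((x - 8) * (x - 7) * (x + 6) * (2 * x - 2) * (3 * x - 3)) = 1/(1911*(x + 6)) - 37/(10584*(x - 1)) - 1/(252*(x - 1)^2) + 37/(2808*(x - 7)) - 1/(98*(x - 8))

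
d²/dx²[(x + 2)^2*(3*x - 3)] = 18*x + 18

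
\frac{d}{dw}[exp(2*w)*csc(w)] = (2 - cos(w)/sin(w))*exp(2*w)/sin(w)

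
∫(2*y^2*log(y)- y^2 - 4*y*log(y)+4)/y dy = (y - 2)^2*(log(y) - 1) + C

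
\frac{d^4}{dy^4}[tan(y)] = 24*tan(y)^5 + 40*tan(y)^3 + 16*tan(y)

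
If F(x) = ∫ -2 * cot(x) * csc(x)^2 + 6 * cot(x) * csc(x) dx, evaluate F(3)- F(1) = -(-3 + csc(1))^2 + (-3 + csc(3))^2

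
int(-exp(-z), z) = exp(-z) + C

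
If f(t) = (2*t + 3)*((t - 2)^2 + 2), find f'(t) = 6*t^2 - 10*t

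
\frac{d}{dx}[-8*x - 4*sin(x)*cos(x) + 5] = 8*sin(x)^2 - 12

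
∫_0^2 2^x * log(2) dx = 3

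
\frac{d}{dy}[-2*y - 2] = -2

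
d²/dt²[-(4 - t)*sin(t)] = -t*sin(t) + 4*sin(t) + 2*cos(t)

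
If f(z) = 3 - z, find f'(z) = -1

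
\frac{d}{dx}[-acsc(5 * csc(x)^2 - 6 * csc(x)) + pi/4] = (-10*cot(x)*csc(x) + 6*cot(x))*sin(x)^3/(sqrt((-sin(x)^4 + 36*sin(x)^2 - 60*sin(x) + 25)/(36*sin(x)^2 - 60*sin(x) + 25))*(6*sin(x) - 5)^2)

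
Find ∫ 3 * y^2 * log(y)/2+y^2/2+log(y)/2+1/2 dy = y*(y^2 + 1)*log(y)/2 + C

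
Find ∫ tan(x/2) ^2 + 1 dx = 2*tan(x/2) + C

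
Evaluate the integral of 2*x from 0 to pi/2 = pi^2/4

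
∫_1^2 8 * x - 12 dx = 0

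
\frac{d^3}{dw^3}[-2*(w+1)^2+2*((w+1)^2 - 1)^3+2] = 240*w^3 + 720*w^2 + 576*w + 96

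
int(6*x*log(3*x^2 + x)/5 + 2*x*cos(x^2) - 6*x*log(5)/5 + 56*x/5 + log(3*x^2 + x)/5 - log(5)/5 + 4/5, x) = 5*x^2 + x*(3*x + 1)*log(x*(3*x + 1)/5)/5 + 3*x/5 + sin(x^2) + C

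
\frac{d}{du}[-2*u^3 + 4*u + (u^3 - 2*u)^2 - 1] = 6*u^5 - 16*u^3 - 6*u^2 + 8*u + 4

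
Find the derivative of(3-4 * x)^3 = -192*x^2 + 288*x - 108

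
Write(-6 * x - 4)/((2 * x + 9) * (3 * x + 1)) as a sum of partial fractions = -6/(25*(3*x + 1)) - 46/(25*(2*x + 9))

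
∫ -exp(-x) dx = exp(-x) + C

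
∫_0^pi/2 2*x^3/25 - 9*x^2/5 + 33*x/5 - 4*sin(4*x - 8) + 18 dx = -9/2 - 3*pi^2/20 + 9*pi/2 + (-3*pi/2 - 3 + pi^2/20)^2/2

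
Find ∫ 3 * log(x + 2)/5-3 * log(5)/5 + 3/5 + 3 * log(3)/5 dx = 3*(x + 2)*log(3*x/5 + 6/5)/5 + C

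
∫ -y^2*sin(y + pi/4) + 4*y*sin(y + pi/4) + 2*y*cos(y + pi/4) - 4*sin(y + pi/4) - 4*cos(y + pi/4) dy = (y - 2)^2*cos(y + pi/4) + C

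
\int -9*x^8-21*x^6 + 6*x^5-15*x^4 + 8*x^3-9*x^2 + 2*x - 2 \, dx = -x^9 - 3*x^7 + x^6 - 3*x^5 + 2*x^4 - 3*x^3 + x^2 - 2*x + C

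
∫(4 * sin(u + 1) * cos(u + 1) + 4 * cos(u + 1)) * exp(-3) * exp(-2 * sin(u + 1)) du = -(2*sin(u + 1) + 3)*exp(-2*sin(u + 1) - 3) + C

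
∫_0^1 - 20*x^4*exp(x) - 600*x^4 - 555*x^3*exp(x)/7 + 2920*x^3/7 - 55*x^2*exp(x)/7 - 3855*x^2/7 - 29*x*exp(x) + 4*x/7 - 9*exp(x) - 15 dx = -214 - 268*E/7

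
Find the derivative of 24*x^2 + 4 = 48*x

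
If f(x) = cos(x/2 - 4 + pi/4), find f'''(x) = sin(x/2 - 4 + pi/4)/8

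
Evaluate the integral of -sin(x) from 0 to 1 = -1 + cos(1)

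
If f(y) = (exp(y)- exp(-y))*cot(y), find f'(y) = (exp(2*y)/tan(y) - exp(2*y)/sin(y)^2 + 1/tan(y) + sin(y)^(-2))*exp(-y)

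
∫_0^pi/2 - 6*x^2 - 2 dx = -pi^3/4 - pi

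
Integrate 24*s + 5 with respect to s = 12*s^2 + 5*s + C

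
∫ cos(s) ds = sin(s) + C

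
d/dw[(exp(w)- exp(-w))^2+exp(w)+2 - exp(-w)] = (2*exp(4*w) + exp(3*w) + exp(w) - 2)*exp(-2*w)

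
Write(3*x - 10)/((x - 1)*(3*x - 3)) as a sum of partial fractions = 1/(x - 1) - 7/(3*(x - 1)^2)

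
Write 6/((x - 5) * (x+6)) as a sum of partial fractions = -6/(11*(x + 6)) + 6/(11*(x - 5))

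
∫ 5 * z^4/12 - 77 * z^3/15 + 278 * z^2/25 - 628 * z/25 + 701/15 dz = z^5/12 - 77*z^4/60 + 278*z^3/75 - 314*z^2/25 + 701*z/15 + C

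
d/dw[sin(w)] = cos(w)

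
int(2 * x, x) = x^2 + C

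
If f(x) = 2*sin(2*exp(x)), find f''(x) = 4*(-2*exp(x)*sin(2*exp(x)) + cos(2*exp(x)))*exp(x)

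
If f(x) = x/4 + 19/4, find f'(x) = 1/4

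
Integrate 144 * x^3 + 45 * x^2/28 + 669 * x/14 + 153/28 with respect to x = 36*x^4 + 15*x^3/28 + 669*x^2/28 + 153*x/28 + C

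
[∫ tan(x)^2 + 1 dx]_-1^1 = 2*tan(1)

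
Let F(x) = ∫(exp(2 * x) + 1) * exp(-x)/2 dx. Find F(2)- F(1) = -E/2 - exp(-2)/2 + exp(-1)/2 + exp(2)/2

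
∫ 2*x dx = x^2 + C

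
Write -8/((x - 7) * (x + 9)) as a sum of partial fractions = 1/(2*(x + 9)) - 1/(2*(x - 7))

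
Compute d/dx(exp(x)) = exp(x)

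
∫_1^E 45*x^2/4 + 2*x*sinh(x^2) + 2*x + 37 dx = -167/4 - cosh(1) + exp(2) + 15*exp(3)/4 + 37*E + cosh(exp(2))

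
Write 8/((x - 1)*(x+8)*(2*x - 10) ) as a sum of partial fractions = 4/(117*(x + 8)) - 1/(9*(x - 1)) + 1/(13*(x - 5))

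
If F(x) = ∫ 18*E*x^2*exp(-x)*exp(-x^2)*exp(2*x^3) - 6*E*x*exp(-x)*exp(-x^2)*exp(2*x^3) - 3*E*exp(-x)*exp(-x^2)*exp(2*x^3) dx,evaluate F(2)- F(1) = -3*E + 3*exp(11)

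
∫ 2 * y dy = y^2 + C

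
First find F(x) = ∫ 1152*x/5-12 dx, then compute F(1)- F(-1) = -24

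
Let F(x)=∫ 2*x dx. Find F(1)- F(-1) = 0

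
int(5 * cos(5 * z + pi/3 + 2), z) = sin(5*z + pi/3 + 2) + C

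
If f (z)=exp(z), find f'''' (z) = exp(z)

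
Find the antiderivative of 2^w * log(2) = 2^w + C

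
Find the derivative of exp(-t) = -exp(-t)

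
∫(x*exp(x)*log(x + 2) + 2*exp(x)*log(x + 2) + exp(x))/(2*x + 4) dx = exp(x)*log(x + 2)/2 + C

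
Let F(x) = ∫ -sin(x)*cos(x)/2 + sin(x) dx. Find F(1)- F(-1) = 0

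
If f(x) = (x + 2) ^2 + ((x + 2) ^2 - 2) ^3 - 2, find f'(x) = 6*x^5 + 60*x^4 + 216*x^3 + 336*x^2 + 218*x + 52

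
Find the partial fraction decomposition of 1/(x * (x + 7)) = -1/(7*(x + 7)) + 1/(7*x)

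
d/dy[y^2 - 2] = 2*y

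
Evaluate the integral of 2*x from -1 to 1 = 0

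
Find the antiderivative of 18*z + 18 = 9*z^2 + 18*z + C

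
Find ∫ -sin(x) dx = cos(x) + C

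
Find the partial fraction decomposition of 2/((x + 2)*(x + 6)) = -1/(2*(x + 6)) + 1/(2*(x + 2))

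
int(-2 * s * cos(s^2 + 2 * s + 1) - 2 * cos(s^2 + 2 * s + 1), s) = -sin((s + 1)^2) + C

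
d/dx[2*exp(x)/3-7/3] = 2*exp(x)/3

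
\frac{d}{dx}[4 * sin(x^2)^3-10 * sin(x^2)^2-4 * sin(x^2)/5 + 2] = 8*x*(-5*sin(x^2) - 3*cos(x^2)^2 + 14/5)*cos(x^2)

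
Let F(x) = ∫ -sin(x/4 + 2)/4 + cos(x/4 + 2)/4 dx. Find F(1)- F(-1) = -sin(7/4) + cos(9/4) - cos(7/4) + sin(9/4)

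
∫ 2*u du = u^2 + C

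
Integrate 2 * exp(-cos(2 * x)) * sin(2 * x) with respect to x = exp(-cos(2*x)) + C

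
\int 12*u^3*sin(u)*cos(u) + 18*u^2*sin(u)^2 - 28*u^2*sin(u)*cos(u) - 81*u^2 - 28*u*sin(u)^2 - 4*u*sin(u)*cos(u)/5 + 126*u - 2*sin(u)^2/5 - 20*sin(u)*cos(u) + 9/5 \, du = (2*sin(u)^2 - 9)*(3*u^3 - 7*u^2 - u/5 - 5) + C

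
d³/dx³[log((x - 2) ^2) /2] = 2/(x^3 - 6*x^2 + 12*x - 8)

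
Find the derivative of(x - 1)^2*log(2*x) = (2*x^2*log(x) + x^2 + 2*x^2*log(2) - 2*x*log(x) - 2*x - 2*x*log(2) + 1)/x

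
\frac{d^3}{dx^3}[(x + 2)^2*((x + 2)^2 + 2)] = 24*x + 48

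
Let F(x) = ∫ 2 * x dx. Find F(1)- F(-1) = 0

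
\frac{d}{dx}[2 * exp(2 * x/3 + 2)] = 4*exp(2*x/3 + 2)/3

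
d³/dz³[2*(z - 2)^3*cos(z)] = 2*z^3*sin(z) - 12*z^2*sin(z) - 18*z^2*cos(z) - 12*z*sin(z) + 72*z*cos(z) + 56*sin(z) - 60*cos(z)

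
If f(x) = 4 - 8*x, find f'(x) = -8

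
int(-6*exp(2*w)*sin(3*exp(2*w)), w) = cos(3*exp(2*w)) + C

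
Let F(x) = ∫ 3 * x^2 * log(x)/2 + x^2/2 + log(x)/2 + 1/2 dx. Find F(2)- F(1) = 5*log(2)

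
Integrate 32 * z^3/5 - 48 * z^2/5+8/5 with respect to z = 8*z^4/5 - 16*z^3/5 + 8*z/5 + C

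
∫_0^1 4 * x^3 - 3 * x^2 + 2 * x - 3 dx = -2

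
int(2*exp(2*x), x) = exp(2*x) + C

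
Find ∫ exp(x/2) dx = 2*exp(x/2) + C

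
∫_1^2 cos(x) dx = -sin(1) + sin(2)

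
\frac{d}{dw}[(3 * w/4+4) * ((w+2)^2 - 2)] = 9*w^2/4 + 14*w + 35/2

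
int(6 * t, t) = 3*t^2 + C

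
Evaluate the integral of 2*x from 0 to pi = pi^2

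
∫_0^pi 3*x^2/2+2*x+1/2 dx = pi*(1 + pi)^2/2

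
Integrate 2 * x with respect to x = x^2 + C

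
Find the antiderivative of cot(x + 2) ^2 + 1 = -cot(x + 2) + C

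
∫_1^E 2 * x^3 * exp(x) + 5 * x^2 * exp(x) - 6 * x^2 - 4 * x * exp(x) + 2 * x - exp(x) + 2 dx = (-1 + exp(E))*(-exp(2) - 2*E + 1 + 2*exp(3))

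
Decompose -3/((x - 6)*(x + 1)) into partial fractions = 3/(7*(x + 1)) - 3/(7*(x - 6))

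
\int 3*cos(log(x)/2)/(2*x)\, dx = 3*sin(log(x)/2) + C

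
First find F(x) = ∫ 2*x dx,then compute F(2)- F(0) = 4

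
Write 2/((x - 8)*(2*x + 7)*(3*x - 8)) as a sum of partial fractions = -9/(296*(3*x - 8)) + 8/(851*(2*x + 7)) + 1/(184*(x - 8))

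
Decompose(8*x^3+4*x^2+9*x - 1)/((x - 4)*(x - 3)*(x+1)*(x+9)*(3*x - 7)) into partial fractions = 1452/(425*(3*x - 7)) - 215/(1632*(x + 9)) + 7/(800*(x + 1)) - 139/(48*(x - 3)) + 47/(25*(x - 4))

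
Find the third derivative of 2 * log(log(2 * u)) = (4*log(u)^2 + 8*log(2)*log(u) + 6*log(u) + 4*log(2)^2 + 4 + 6*log(2))/(u^3*log(u)^3 + 3*u^3*log(2)*log(u)^2 + 3*u^3*log(2)^2*log(u) + u^3*log(2)^3)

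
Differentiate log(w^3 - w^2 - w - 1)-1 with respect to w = (3*w^2 - 2*w - 1)/(w^3 - w^2 - w - 1)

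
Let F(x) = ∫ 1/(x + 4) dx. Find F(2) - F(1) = -log(15/2) + log(9)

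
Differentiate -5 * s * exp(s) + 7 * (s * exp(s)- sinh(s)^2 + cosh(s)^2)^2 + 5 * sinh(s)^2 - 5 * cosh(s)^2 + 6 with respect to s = (14*s^2*exp(s) + 14*s*exp(s) + 9*s + 9)*exp(s)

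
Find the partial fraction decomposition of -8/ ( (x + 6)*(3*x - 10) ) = -6/(7*(3*x - 10)) + 2/(7*(x + 6))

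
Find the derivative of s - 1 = 1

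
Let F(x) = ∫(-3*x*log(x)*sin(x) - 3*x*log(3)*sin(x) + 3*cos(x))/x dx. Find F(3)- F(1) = 3*(2*cos(3) - cos(1))*log(3)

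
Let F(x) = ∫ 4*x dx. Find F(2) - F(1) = 6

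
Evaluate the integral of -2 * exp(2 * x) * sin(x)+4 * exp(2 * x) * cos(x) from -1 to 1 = 2*(-exp(-2) + exp(2))*cos(1)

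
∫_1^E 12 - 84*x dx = -42*exp(2) + 30 + 12*E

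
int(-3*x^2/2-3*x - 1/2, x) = -x^3/2 - 3*x^2/2 - x/2 + C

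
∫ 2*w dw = w^2 + C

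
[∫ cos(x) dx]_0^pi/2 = 1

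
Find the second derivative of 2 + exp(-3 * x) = 9*exp(-3*x)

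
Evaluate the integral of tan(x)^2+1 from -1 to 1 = 2*tan(1)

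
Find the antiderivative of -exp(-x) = exp(-x) + C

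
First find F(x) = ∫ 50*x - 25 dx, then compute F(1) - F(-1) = -50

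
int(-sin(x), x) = cos(x) + C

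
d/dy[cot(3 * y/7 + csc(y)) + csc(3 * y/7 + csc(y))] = (-3*cos(3*y/7 + 1/sin(y))/7 - 3/7 + cos(y)*cos(3*y/7 + 1/sin(y))/sin(y)^2 + cos(y)/sin(y)^2)/sin(3*y/7 + 1/sin(y))^2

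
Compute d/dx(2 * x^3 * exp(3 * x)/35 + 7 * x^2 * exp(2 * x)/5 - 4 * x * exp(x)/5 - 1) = 6*x^3*exp(3*x)/35 + 6*x^2*exp(3*x)/35 + 14*x^2*exp(2*x)/5 + 14*x*exp(2*x)/5 - 4*x*exp(x)/5 - 4*exp(x)/5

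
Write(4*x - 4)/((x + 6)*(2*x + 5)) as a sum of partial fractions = -4/(2*x + 5) + 4/(x + 6)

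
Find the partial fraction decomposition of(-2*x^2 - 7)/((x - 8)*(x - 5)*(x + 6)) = -79/(154*(x + 6)) + 19/(11*(x - 5)) - 45/(14*(x - 8))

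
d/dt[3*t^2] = 6*t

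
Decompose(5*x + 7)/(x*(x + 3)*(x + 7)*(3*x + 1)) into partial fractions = -9/(10*(3*x + 1)) + 1/(20*(x + 7)) - 1/(12*(x + 3)) + 1/(3*x)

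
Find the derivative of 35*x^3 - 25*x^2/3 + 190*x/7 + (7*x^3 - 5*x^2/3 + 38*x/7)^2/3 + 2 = 98*x^5 - 350*x^4/9 + 2836*x^3/27 + 1825*x^2/21 + 146*x/49 + 190/7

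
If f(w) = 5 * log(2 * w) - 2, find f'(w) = 5/w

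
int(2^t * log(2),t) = 2^t + C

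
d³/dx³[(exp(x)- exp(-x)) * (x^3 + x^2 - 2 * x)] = (x^3*exp(2*x) + x^3 + 10*x^2*exp(2*x) - 8*x^2 + 22*x*exp(2*x) + 10*x + 6*exp(2*x) + 6)*exp(-x)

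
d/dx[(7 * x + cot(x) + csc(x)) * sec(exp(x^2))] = (14*x^2*exp(x^2)*sin(exp(x^2))/cos(exp(x^2)) + 2*x*exp(x^2)*sin(exp(x^2))/(cos(exp(x^2))*tan(x)) + 2*x*exp(x^2)*sin(exp(x^2))/(sin(x)*cos(exp(x^2))) + 7 - cos(x)/sin(x)^2 - 1/sin(x)^2)/cos(exp(x^2))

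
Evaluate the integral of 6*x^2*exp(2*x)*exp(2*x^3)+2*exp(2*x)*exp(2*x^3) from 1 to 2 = -exp(4) + exp(20)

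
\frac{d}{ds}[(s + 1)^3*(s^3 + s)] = 6*s^5 + 15*s^4 + 16*s^3 + 12*s^2 + 6*s + 1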